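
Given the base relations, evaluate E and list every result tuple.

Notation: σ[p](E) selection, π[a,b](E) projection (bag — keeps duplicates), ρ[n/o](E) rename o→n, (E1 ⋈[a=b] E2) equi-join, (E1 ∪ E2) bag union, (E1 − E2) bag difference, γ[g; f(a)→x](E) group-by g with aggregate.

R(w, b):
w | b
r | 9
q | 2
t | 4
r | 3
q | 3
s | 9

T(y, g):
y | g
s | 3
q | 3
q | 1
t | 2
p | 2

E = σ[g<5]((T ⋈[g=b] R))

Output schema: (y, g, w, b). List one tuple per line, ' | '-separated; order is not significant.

Stepwise |·|:
  T → 5
  R → 6
  (T ⋈[g=b] R) → 6
  σ[g<5]((T ⋈[g=b] R)) → 6

== RESULT ==
y | g | w | b
p | 2 | q | 2
q | 3 | q | 3
q | 3 | r | 3
s | 3 | q | 3
s | 3 | r | 3
t | 2 | q | 2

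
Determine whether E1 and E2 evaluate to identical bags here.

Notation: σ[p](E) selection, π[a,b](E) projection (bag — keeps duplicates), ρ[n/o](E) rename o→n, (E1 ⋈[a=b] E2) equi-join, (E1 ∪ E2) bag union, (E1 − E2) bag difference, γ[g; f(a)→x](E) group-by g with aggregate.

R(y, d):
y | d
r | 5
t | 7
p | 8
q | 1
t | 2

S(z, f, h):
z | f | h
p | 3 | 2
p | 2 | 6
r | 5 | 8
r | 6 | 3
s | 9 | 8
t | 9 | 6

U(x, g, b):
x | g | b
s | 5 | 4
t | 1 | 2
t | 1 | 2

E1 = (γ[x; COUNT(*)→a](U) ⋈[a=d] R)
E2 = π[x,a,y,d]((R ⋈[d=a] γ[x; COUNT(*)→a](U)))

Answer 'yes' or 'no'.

E1 subexpression sizes:
  U → 3
  γ[x; COUNT(*)→a](U) → 2
  R → 5
  (γ[x; COUNT(*)→a](U) ⋈[a=d] R) → 2
E2 subexpression sizes:
  R → 5
  U → 3
  γ[x; COUNT(*)→a](U) → 2
  (R ⋈[d=a] γ[x; COUNT(*)→a](U)) → 2
  π[x,a,y,d]((R ⋈[d=a] γ[x; COUNT(*)→a](U))) → 2

E1 and E2 produce the same multiset:
x | a | y | d
s | 1 | q | 1
t | 2 | t | 2

yes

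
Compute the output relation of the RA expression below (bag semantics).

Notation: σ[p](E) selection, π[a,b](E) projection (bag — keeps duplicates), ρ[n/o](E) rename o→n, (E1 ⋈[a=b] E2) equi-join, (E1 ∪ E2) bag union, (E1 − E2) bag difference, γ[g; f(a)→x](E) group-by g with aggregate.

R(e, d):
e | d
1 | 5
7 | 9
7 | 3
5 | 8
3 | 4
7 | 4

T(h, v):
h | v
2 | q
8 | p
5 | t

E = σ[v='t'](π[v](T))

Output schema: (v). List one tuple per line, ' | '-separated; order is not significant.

Subexpression sizes:
  T → 3
  π[v](T) → 3
  σ[v='t'](π[v](T)) → 1

== RESULT ==
v
t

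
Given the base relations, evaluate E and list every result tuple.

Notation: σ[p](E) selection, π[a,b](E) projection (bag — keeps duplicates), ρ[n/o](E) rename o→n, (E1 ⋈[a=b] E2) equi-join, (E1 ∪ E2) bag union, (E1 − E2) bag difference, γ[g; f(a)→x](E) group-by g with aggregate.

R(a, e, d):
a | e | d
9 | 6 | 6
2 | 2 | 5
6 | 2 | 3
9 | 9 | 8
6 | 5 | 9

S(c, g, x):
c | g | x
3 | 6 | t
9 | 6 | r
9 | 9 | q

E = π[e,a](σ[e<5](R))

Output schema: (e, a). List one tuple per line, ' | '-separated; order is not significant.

Stepwise |·|:
  R → 5
  σ[e<5](R) → 2
  π[e,a](σ[e<5](R)) → 2

== RESULT ==
e | a
2 | 2
2 | 6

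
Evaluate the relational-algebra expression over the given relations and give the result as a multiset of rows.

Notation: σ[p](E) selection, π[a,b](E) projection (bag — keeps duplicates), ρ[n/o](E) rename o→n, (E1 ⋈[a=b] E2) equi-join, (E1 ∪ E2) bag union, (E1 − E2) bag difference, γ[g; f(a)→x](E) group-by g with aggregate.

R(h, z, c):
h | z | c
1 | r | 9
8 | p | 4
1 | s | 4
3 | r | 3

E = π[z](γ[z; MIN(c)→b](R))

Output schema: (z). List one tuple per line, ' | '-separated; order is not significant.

Stepwise |·|:
  R → 4
  γ[z; MIN(c)→b](R) → 3
  π[z](γ[z; MIN(c)→b](R)) → 3

== RESULT ==
z
p
r
s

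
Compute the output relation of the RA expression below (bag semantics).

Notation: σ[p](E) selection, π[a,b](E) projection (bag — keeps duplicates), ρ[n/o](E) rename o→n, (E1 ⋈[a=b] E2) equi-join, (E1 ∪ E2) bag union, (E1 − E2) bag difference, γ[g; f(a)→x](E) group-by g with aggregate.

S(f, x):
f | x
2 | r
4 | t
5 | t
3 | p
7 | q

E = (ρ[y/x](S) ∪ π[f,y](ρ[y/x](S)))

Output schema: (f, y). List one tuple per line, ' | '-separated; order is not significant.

Row counts bottom-up:
  S → 5
  ρ[y/x](S) → 5
  S → 5
  ρ[y/x](S) → 5
  π[f,y](ρ[y/x](S)) → 5
  (ρ[y/x](S) ∪ π[f,y](ρ[y/x](S))) → 10

== RESULT ==
f | y
2 | r
2 | r
3 | p
3 | p
4 | t
4 | t
5 | t
5 | t
7 | q
7 | q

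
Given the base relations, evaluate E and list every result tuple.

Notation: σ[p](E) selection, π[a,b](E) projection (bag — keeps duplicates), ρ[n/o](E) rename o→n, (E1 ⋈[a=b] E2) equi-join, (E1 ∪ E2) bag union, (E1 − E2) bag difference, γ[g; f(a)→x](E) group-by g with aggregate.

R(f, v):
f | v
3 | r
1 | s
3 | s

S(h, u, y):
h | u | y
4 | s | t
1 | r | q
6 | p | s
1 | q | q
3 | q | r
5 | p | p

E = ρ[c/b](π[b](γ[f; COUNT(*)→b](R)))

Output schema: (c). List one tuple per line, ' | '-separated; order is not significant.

Subexpression sizes:
  R → 3
  γ[f; COUNT(*)→b](R) → 2
  π[b](γ[f; COUNT(*)→b](R)) → 2
  ρ[c/b](π[b](γ[f; COUNT(*)→b](R))) → 2

== RESULT ==
c
1
2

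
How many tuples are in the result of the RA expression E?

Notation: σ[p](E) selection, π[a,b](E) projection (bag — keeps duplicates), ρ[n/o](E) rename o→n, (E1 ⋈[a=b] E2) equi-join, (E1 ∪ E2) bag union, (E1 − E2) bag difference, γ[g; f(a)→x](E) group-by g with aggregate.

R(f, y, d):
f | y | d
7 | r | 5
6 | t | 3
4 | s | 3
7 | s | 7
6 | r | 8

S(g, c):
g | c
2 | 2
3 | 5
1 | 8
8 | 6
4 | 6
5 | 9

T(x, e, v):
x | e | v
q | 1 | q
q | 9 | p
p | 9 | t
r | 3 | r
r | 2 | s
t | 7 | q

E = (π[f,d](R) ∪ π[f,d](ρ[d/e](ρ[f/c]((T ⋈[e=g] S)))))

Subexpression sizes:
  R → 5
  π[f,d](R) → 5
  T → 6
  S → 6
  (T ⋈[e=g] S) → 3
  ρ[f/c]((T ⋈[e=g] S)) → 3
  ρ[d/e](ρ[f/c]((T ⋈[e=g] S))) → 3
  π[f,d](ρ[d/e](ρ[f/c]((T ⋈[e=g] S)))) → 3
  (π[f,d](R) ∪ π[f,d](ρ[d/e](ρ[f/c]((T ⋈[e=g] S))))) → 8

|E| = 8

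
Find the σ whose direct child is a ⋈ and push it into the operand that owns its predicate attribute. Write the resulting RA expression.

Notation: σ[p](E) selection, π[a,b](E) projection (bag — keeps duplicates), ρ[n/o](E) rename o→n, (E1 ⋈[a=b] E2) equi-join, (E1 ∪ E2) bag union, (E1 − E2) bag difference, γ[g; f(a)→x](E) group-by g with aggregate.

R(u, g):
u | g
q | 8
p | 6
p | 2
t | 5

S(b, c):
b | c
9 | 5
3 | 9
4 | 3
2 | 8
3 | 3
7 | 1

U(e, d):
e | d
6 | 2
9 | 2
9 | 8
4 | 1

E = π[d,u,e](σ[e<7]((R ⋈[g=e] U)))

σ filters on e, owned by the right side.
E' = π[d,u,e]((R ⋈[g=e] σ[e<7](U)))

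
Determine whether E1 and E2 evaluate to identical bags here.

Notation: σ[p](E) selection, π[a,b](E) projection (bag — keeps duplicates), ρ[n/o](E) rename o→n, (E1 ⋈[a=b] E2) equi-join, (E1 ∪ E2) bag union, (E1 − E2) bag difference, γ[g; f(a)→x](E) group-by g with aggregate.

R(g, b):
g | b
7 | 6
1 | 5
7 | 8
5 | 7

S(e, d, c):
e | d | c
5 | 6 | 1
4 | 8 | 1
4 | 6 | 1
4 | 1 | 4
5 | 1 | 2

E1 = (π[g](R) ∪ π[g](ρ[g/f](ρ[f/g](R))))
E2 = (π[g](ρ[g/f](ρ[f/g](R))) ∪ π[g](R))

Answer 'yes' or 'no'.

E1 row counts bottom-up:
  R → 4
  π[g](R) → 4
  R → 4
  ρ[f/g](R) → 4
  ρ[g/f](ρ[f/g](R)) → 4
  π[g](ρ[g/f](ρ[f/g](R))) → 4
  (π[g](R) ∪ π[g](ρ[g/f](ρ[f/g](R)))) → 8
E2 row counts bottom-up:
  R → 4
  ρ[f/g](R) → 4
  ρ[g/f](ρ[f/g](R)) → 4
  π[g](ρ[g/f](ρ[f/g](R))) → 4
  R → 4
  π[g](R) → 4
  (π[g](ρ[g/f](ρ[f/g](R))) ∪ π[g](R)) → 8

E1 and E2 produce the same multiset:
g
1
1
5
5
7
7
7
7

yes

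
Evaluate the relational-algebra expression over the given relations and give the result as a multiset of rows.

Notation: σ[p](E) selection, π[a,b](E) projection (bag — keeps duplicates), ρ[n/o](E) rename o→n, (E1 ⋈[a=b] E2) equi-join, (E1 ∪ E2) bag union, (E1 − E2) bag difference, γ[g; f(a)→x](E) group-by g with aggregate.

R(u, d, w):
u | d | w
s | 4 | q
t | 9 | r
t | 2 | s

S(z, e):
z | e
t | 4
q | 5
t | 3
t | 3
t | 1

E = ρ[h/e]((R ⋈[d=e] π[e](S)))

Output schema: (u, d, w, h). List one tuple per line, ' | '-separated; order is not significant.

Stepwise |·|:
  R → 3
  S → 5
  π[e](S) → 5
  (R ⋈[d=e] π[e](S)) → 1
  ρ[h/e]((R ⋈[d=e] π[e](S))) → 1

== RESULT ==
u | d | w | h
s | 4 | q | 4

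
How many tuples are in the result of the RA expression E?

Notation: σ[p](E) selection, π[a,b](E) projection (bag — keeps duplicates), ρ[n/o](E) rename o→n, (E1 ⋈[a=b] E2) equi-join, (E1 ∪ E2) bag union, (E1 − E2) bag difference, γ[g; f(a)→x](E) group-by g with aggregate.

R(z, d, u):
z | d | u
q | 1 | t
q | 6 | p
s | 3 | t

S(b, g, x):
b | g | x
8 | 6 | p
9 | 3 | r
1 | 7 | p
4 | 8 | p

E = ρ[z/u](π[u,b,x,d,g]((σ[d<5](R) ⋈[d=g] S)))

Row counts bottom-up:
  R → 3
  σ[d<5](R) → 2
  S → 4
  (σ[d<5](R) ⋈[d=g] S) → 1
  π[u,b,x,d,g]((σ[d<5](R) ⋈[d=g] S)) → 1
  ρ[z/u](π[u,b,x,d,g]((σ[d<5](R) ⋈[d=g] S))) → 1

|E| = 1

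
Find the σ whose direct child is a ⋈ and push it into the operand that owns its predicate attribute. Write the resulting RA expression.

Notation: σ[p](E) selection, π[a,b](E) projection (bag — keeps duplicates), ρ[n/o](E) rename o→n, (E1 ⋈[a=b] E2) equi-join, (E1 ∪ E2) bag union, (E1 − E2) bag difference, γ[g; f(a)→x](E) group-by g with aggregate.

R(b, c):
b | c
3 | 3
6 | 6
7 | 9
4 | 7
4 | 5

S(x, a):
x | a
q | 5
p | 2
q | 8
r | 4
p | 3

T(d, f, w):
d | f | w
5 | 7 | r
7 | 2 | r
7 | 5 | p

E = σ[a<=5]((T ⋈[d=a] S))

σ filters on a, owned by the right side.
E' = (T ⋈[d=a] σ[a<=5](S))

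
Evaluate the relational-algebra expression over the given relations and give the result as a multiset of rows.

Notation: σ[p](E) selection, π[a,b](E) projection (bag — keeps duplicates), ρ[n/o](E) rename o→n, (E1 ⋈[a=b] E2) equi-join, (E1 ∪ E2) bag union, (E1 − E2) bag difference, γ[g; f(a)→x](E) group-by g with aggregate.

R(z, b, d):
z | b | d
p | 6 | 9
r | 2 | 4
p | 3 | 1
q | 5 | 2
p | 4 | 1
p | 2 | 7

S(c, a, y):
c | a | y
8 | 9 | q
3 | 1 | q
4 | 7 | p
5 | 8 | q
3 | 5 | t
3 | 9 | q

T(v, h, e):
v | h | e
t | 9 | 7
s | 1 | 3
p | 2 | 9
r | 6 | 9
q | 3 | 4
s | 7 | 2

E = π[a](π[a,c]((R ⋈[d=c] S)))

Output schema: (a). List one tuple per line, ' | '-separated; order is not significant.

Subexpression sizes:
  R → 6
  S → 6
  (R ⋈[d=c] S) → 1
  π[a,c]((R ⋈[d=c] S)) → 1
  π[a](π[a,c]((R ⋈[d=c] S))) → 1

== RESULT ==
a
7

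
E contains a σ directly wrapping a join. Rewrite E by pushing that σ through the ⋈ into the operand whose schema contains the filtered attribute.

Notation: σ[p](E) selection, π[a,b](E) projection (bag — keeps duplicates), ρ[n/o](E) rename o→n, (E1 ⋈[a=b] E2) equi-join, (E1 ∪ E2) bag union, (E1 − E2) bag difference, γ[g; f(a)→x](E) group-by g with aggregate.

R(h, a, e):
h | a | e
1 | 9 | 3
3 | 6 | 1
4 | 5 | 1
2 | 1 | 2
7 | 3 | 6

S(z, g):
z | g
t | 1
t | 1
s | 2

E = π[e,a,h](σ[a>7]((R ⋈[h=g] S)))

σ filters on a, owned by the left side.
E' = π[e,a,h]((σ[a>7](R) ⋈[h=g] S))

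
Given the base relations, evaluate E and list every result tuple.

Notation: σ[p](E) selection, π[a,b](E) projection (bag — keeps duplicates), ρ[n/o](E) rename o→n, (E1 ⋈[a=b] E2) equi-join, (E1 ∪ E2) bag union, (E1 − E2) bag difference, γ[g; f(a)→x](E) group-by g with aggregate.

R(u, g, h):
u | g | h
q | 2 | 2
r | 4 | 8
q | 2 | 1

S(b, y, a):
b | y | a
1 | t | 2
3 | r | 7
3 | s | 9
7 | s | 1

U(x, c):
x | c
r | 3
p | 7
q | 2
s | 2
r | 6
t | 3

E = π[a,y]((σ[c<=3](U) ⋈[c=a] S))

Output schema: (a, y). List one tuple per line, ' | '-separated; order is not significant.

Stepwise |·|:
  U → 6
  σ[c<=3](U) → 4
  S → 4
  (σ[c<=3](U) ⋈[c=a] S) → 2
  π[a,y]((σ[c<=3](U) ⋈[c=a] S)) → 2

== RESULT ==
a | y
2 | t
2 | t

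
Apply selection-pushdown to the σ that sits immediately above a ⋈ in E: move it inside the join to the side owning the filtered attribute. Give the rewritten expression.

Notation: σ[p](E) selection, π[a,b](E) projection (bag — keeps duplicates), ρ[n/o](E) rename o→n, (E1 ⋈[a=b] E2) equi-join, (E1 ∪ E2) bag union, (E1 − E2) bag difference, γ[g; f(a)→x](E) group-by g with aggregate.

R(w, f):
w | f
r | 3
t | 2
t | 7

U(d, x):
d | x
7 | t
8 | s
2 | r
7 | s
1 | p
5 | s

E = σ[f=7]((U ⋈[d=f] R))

σ filters on f, owned by the right side.
E' = (U ⋈[d=f] σ[f=7](R))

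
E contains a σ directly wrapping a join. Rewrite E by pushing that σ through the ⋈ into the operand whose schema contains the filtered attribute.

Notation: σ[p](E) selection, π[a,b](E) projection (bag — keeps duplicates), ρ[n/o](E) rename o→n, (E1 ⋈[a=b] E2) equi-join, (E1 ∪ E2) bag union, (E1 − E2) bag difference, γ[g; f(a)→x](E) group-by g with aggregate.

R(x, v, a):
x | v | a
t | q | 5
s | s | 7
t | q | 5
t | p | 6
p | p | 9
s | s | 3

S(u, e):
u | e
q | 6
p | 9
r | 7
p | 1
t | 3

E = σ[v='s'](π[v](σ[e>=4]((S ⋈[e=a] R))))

σ filters on e, owned by the left side.
E' = σ[v='s'](π[v]((σ[e>=4](S) ⋈[e=a] R)))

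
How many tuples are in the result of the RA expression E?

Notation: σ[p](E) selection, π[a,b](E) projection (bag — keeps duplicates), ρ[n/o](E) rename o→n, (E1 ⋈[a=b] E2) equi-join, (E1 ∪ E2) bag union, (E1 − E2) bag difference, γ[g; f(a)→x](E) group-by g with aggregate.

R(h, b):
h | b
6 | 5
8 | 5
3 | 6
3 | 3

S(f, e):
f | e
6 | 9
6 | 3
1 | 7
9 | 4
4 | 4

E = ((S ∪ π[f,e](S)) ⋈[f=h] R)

Per-node cardinality:
  S → 5
  S → 5
  π[f,e](S) → 5
  (S ∪ π[f,e](S)) → 10
  R → 4
  ((S ∪ π[f,e](S)) ⋈[f=h] R) → 4

|E| = 4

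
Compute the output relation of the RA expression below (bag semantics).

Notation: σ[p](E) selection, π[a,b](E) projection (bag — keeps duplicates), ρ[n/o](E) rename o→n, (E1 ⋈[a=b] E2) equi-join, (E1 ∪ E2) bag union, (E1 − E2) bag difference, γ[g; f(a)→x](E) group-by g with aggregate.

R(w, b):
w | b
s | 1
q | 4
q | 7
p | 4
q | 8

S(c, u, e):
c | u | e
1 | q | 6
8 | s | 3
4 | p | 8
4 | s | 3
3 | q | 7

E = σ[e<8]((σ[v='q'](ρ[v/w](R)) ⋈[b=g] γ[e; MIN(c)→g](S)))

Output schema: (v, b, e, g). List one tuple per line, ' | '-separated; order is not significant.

Stepwise |·|:
  R → 5
  ρ[v/w](R) → 5
  σ[v='q'](ρ[v/w](R)) → 3
  S → 5
  γ[e; MIN(c)→g](S) → 4
  (σ[v='q'](ρ[v/w](R)) ⋈[b=g] γ[e; MIN(c)→g](S)) → 2
  σ[e<8]((σ[v='q'](ρ[v/w](R)) ⋈[b=g] γ[e; MIN(c)→g](S))) → 1

== RESULT ==
v | b | e | g
q | 4 | 3 | 4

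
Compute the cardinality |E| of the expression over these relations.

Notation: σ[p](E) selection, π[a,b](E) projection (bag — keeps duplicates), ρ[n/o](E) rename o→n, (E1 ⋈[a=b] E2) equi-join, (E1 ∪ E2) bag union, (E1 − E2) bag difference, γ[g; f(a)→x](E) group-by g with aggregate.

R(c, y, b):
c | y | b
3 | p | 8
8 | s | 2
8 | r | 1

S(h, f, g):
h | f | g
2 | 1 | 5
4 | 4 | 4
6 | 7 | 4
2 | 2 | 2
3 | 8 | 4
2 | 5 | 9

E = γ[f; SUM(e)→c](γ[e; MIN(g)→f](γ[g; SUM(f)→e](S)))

Row counts bottom-up:
  S → 6
  γ[g; SUM(f)→e](S) → 4
  γ[e; MIN(g)→f](γ[g; SUM(f)→e](S)) → 4
  γ[f; SUM(e)→c](γ[e; MIN(g)→f](γ[g; SUM(f)→e](S))) → 4

|E| = 4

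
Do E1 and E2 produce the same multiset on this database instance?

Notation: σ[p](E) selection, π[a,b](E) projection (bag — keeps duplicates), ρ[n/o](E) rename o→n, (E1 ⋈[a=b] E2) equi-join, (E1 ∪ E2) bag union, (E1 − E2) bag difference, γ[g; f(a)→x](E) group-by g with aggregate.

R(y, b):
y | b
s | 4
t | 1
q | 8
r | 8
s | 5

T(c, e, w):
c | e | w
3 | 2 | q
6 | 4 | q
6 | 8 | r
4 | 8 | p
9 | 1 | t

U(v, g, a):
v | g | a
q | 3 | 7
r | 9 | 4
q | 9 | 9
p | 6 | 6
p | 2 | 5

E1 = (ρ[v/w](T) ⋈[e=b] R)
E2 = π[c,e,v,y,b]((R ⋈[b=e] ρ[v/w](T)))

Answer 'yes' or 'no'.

E1 per-node cardinality:
  T → 5
  ρ[v/w](T) → 5
  R → 5
  (ρ[v/w](T) ⋈[e=b] R) → 6
E2 per-node cardinality:
  R → 5
  T → 5
  ρ[v/w](T) → 5
  (R ⋈[b=e] ρ[v/w](T)) → 6
  π[c,e,v,y,b]((R ⋈[b=e] ρ[v/w](T))) → 6

E1 and E2 produce the same multiset:
c | e | v | y | b
4 | 8 | p | q | 8
4 | 8 | p | r | 8
6 | 4 | q | s | 4
6 | 8 | r | q | 8
6 | 8 | r | r | 8
9 | 1 | t | t | 1

yes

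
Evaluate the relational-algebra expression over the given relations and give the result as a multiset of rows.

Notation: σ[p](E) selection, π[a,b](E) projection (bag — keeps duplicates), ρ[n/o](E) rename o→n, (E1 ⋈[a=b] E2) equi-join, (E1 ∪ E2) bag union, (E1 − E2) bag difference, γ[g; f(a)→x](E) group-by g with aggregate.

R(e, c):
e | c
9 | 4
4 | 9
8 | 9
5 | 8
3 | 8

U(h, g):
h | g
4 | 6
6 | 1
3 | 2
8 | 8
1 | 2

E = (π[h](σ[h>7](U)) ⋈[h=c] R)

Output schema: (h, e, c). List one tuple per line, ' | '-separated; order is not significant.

Stepwise |·|:
  U → 5
  σ[h>7](U) → 1
  π[h](σ[h>7](U)) → 1
  R → 5
  (π[h](σ[h>7](U)) ⋈[h=c] R) → 2

== RESULT ==
h | e | c
8 | 3 | 8
8 | 5 | 8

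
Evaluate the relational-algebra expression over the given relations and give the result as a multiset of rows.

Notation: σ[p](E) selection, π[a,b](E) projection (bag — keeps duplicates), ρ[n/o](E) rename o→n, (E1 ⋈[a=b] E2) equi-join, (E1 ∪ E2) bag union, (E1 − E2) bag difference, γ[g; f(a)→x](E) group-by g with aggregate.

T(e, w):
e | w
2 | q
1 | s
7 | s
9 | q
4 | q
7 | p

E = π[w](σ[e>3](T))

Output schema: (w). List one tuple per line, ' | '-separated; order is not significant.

Row counts bottom-up:
  T → 6
  σ[e>3](T) → 4
  π[w](σ[e>3](T)) → 4

== RESULT ==
w
p
q
q
s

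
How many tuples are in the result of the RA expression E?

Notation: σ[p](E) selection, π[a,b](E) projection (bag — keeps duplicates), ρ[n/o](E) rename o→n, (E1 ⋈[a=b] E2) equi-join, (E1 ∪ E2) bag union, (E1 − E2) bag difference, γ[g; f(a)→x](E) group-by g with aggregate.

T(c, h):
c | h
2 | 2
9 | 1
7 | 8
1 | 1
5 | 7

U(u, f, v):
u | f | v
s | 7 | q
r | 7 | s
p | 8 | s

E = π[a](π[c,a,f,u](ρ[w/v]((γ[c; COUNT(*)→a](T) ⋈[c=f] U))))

Stepwise |·|:
  T → 5
  γ[c; COUNT(*)→a](T) → 5
  U → 3
  (γ[c; COUNT(*)→a](T) ⋈[c=f] U) → 2
  ρ[w/v]((γ[c; COUNT(*)→a](T) ⋈[c=f] U)) → 2
  π[c,a,f,u](ρ[w/v]((γ[c; COUNT(*)→a](T) ⋈[c=f] U))) → 2
  π[a](π[c,a,f,u](ρ[w/v]((γ[c; COUNT(*)→a](T) ⋈[c=f] U)))) → 2

|E| = 2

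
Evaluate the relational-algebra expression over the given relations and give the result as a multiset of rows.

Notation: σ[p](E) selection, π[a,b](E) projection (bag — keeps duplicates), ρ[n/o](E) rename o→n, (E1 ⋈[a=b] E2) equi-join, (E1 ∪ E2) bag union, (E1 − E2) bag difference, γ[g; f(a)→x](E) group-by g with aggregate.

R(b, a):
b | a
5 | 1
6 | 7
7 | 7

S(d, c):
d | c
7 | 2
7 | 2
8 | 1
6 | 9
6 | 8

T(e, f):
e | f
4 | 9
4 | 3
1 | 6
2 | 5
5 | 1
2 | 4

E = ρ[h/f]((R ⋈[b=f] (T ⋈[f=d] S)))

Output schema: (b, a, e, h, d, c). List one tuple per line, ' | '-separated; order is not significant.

Stepwise |·|:
  R → 3
  T → 6
  S → 5
  (T ⋈[f=d] S) → 2
  (R ⋈[b=f] (T ⋈[f=d] S)) → 2
  ρ[h/f]((R ⋈[b=f] (T ⋈[f=d] S))) → 2

== RESULT ==
b | a | e | h | d | c
6 | 7 | 1 | 6 | 6 | 8
6 | 7 | 1 | 6 | 6 | 9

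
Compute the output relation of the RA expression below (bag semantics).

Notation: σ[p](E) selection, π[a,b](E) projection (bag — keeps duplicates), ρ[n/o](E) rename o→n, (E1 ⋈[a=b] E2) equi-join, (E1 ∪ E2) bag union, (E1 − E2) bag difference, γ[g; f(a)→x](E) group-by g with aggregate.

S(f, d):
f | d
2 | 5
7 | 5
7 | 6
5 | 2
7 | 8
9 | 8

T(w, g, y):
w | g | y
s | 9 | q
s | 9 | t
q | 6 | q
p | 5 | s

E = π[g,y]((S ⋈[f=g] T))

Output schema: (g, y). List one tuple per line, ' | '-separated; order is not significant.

Per-node cardinality:
  S → 6
  T → 4
  (S ⋈[f=g] T) → 3
  π[g,y]((S ⋈[f=g] T)) → 3

== RESULT ==
g | y
5 | s
9 | q
9 | t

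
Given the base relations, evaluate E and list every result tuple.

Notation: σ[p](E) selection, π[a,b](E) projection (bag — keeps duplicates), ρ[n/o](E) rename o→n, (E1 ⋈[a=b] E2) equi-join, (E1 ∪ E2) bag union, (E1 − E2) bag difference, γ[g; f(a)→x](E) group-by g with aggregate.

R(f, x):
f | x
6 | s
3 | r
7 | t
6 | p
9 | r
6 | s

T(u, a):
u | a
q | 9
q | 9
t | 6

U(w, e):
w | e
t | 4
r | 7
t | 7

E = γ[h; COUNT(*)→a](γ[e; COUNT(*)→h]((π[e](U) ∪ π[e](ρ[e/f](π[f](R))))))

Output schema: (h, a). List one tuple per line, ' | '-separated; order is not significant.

Stepwise |·|:
  U → 3
  π[e](U) → 3
  R → 6
  π[f](R) → 6
  ρ[e/f](π[f](R)) → 6
  π[e](ρ[e/f](π[f](R))) → 6
  (π[e](U) ∪ π[e](ρ[e/f](π[f](R)))) → 9
  γ[e; COUNT(*)→h]((π[e](U) ∪ π[e](ρ[e/f](π[f](R))))) → 5
  γ[h; COUNT(*)→a](γ[e; COUNT(*)→h]((π[e](U) ∪ π[e](ρ[e/f](π[f](R)))))) → 2

== RESULT ==
h | a
1 | 3
3 | 2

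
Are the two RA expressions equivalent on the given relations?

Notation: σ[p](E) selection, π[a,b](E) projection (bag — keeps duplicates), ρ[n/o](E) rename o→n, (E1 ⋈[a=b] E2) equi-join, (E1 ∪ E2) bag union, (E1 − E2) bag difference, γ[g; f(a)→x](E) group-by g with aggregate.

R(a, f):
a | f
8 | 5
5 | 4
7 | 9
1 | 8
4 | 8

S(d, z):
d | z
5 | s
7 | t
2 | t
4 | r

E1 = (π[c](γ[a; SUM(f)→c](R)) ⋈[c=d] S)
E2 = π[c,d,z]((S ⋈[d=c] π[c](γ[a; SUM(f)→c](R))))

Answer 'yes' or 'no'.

E1 stepwise |·|:
  R → 5
  γ[a; SUM(f)→c](R) → 5
  π[c](γ[a; SUM(f)→c](R)) → 5
  S → 4
  (π[c](γ[a; SUM(f)→c](R)) ⋈[c=d] S) → 2
E2 stepwise |·|:
  S → 4
  R → 5
  γ[a; SUM(f)→c](R) → 5
  π[c](γ[a; SUM(f)→c](R)) → 5
  (S ⋈[d=c] π[c](γ[a; SUM(f)→c](R))) → 2
  π[c,d,z]((S ⋈[d=c] π[c](γ[a; SUM(f)→c](R)))) → 2

E1 and E2 produce the same multiset:
c | d | z
4 | 4 | r
5 | 5 | s

yes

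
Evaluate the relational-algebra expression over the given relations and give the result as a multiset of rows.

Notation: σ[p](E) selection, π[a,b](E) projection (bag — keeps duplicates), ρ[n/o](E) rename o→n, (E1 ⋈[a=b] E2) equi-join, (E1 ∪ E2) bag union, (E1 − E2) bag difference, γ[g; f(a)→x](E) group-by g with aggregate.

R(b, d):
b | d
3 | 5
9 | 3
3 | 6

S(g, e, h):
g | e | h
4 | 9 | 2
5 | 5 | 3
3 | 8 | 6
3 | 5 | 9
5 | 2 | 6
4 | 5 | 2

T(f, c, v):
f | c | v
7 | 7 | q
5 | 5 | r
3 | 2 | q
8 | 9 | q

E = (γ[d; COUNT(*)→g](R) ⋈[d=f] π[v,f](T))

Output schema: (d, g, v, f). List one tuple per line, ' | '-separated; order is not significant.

Subexpression sizes:
  R → 3
  γ[d; COUNT(*)→g](R) → 3
  T → 4
  π[v,f](T) → 4
  (γ[d; COUNT(*)→g](R) ⋈[d=f] π[v,f](T)) → 2

== RESULT ==
d | g | v | f
3 | 1 | q | 3
5 | 1 | r | 5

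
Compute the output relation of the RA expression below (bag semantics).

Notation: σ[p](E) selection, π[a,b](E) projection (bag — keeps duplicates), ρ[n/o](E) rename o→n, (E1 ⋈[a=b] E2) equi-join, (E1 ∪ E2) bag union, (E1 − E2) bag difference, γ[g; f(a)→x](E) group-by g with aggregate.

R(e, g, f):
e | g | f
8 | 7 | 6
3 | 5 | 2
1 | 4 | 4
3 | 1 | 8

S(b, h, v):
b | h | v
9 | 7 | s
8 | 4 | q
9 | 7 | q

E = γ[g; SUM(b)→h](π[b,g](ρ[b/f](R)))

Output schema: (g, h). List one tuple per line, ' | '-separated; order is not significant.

Row counts bottom-up:
  R → 4
  ρ[b/f](R) → 4
  π[b,g](ρ[b/f](R)) → 4
  γ[g; SUM(b)→h](π[b,g](ρ[b/f](R))) → 4

== RESULT ==
g | h
1 | 8
4 | 4
5 | 2
7 | 6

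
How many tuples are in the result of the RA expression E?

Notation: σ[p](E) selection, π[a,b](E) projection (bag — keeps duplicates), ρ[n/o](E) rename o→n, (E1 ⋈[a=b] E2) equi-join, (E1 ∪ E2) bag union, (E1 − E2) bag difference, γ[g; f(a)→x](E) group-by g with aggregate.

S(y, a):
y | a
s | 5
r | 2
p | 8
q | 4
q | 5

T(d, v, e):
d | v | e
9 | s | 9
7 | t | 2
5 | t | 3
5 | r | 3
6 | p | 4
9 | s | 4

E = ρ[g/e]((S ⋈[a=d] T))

Subexpression sizes:
  S → 5
  T → 6
  (S ⋈[a=d] T) → 4
  ρ[g/e]((S ⋈[a=d] T)) → 4

|E| = 4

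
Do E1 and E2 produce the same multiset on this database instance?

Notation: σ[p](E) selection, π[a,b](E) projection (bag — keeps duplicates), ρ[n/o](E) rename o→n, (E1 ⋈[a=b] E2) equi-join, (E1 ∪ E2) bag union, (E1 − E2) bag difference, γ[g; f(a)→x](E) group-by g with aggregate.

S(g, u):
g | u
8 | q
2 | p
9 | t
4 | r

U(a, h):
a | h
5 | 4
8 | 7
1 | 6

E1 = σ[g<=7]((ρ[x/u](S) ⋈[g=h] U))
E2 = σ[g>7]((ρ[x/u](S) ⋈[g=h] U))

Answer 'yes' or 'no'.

E1 row counts bottom-up:
  S → 4
  ρ[x/u](S) → 4
  U → 3
  (ρ[x/u](S) ⋈[g=h] U) → 1
  σ[g<=7]((ρ[x/u](S) ⋈[g=h] U)) → 1
E2 row counts bottom-up:
  S → 4
  ρ[x/u](S) → 4
  U → 3
  (ρ[x/u](S) ⋈[g=h] U) → 1
  σ[g>7]((ρ[x/u](S) ⋈[g=h] U)) → 0

E1 result:
g | x | a | h
4 | r | 5 | 4
E2 result:
g | x | a | h
(0 rows)
Witness: (4, 'r', 5, 4) appears 1× in E1 but 0× in E2.

no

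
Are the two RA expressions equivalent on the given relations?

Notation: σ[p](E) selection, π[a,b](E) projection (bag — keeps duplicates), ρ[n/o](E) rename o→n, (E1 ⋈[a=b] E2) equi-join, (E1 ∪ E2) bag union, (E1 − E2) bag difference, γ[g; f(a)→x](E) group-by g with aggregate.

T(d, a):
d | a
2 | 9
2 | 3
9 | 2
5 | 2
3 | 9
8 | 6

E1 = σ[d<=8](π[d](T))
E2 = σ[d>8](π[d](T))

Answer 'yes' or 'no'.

E1 stepwise |·|:
  T → 6
  π[d](T) → 6
  σ[d<=8](π[d](T)) → 5
E2 stepwise |·|:
  T → 6
  π[d](T) → 6
  σ[d>8](π[d](T)) → 1

E1 result:
d
2
2
3
5
8
E2 result:
d
9
Witness: (2,) appears 2× in E1 but 0× in E2.

no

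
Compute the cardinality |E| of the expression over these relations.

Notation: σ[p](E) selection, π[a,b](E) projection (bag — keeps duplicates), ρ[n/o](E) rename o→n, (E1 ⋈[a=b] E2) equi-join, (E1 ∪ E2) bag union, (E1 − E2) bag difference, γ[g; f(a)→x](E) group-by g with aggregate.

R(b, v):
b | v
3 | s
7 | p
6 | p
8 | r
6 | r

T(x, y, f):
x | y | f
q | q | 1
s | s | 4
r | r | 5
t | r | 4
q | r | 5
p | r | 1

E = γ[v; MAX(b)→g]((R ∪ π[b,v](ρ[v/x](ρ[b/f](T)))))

Stepwise |·|:
  R → 5
  T → 6
  ρ[b/f](T) → 6
  ρ[v/x](ρ[b/f](T)) → 6
  π[b,v](ρ[v/x](ρ[b/f](T))) → 6
  (R ∪ π[b,v](ρ[v/x](ρ[b/f](T)))) → 11
  γ[v; MAX(b)→g]((R ∪ π[b,v](ρ[v/x](ρ[b/f](T))))) → 5

|E| = 5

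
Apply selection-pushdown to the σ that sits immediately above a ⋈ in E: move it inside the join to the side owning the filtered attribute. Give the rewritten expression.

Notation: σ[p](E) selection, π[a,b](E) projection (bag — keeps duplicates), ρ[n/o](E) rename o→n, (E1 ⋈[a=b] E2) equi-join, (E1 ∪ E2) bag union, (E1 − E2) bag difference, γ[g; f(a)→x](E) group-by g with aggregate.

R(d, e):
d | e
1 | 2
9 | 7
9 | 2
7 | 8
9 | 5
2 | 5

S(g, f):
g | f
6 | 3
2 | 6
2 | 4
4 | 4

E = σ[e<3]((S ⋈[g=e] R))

σ filters on e, owned by the right side.
E' = (S ⋈[g=e] σ[e<3](R))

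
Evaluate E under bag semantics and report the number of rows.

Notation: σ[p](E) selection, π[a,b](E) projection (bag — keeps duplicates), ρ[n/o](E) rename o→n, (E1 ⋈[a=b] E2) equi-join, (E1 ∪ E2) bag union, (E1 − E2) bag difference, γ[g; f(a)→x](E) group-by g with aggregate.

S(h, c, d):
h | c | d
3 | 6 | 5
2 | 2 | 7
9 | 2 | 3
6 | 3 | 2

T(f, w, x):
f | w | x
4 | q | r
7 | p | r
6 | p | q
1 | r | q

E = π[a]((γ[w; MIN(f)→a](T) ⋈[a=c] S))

Subexpression sizes:
  T → 4
  γ[w; MIN(f)→a](T) → 3
  S → 4
  (γ[w; MIN(f)→a](T) ⋈[a=c] S) → 1
  π[a]((γ[w; MIN(f)→a](T) ⋈[a=c] S)) → 1

|E| = 1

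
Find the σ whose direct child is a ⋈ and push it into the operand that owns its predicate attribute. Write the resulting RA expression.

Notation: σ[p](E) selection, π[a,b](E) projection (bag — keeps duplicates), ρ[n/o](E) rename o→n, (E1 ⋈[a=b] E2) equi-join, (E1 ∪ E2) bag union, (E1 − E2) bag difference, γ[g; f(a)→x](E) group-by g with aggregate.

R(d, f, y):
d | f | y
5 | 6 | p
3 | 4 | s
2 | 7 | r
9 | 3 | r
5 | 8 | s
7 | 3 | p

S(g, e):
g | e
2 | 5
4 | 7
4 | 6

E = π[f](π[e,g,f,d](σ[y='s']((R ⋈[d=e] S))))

σ filters on y, owned by the left side.
E' = π[f](π[e,g,f,d]((σ[y='s'](R) ⋈[d=e] S)))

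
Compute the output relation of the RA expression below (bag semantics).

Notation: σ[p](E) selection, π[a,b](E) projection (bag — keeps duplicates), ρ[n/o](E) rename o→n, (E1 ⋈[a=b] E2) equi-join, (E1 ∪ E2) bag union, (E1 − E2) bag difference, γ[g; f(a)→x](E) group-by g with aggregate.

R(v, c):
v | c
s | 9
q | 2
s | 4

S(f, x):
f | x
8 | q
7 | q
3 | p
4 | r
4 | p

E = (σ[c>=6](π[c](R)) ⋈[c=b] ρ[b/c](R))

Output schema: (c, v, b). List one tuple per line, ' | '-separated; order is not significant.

Row counts bottom-up:
  R → 3
  π[c](R) → 3
  σ[c>=6](π[c](R)) → 1
  R → 3
  ρ[b/c](R) → 3
  (σ[c>=6](π[c](R)) ⋈[c=b] ρ[b/c](R)) → 1

== RESULT ==
c | v | b
9 | s | 9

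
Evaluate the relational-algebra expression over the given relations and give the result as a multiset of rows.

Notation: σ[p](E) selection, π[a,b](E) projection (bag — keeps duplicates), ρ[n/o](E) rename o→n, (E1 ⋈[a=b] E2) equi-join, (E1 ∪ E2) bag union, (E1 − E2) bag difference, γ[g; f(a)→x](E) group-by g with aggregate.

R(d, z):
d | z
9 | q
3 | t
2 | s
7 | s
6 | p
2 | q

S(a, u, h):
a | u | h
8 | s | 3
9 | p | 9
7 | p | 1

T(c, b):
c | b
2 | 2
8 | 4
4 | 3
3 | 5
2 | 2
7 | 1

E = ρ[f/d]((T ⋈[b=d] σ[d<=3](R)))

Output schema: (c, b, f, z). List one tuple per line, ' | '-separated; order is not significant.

Subexpression sizes:
  T → 6
  R → 6
  σ[d<=3](R) → 3
  (T ⋈[b=d] σ[d<=3](R)) → 5
  ρ[f/d]((T ⋈[b=d] σ[d<=3](R))) → 5

== RESULT ==
c | b | f | z
2 | 2 | 2 | q
2 | 2 | 2 | q
2 | 2 | 2 | s
2 | 2 | 2 | s
4 | 3 | 3 | t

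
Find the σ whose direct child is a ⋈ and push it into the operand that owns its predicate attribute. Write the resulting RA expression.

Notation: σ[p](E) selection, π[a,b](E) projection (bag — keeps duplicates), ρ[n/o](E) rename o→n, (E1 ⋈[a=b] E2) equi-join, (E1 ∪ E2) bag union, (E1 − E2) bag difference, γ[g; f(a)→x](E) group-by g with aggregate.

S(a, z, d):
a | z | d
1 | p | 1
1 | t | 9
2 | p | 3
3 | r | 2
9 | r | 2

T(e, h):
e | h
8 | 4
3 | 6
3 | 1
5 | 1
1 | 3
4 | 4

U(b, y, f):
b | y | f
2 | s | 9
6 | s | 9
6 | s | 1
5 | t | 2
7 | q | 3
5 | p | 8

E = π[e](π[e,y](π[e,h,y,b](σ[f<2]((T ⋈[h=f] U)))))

σ filters on f, owned by the right side.
E' = π[e](π[e,y](π[e,h,y,b]((T ⋈[h=f] σ[f<2](U)))))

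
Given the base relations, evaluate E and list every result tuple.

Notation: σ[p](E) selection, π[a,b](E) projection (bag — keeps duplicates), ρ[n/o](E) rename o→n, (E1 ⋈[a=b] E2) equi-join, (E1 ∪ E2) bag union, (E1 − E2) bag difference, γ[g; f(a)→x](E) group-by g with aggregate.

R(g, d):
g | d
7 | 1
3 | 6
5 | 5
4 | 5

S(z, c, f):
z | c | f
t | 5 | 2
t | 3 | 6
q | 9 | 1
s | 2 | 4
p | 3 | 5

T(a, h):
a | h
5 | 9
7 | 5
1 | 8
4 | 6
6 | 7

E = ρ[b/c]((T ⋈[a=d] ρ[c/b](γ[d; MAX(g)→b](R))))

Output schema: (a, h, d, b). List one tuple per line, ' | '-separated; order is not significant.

Stepwise |·|:
  T → 5
  R → 4
  γ[d; MAX(g)→b](R) → 3
  ρ[c/b](γ[d; MAX(g)→b](R)) → 3
  (T ⋈[a=d] ρ[c/b](γ[d; MAX(g)→b](R))) → 3
  ρ[b/c]((T ⋈[a=d] ρ[c/b](γ[d; MAX(g)→b](R)))) → 3

== RESULT ==
a | h | d | b
1 | 8 | 1 | 7
5 | 9 | 5 | 5
6 | 7 | 6 | 3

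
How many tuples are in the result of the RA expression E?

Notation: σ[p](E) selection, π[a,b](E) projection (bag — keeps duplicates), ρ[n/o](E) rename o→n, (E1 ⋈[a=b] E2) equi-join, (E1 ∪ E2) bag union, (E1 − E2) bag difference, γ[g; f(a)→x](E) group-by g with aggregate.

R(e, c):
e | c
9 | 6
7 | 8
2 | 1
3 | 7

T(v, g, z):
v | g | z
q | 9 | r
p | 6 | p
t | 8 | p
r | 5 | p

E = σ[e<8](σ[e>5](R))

Stepwise |·|:
  R → 4
  σ[e>5](R) → 2
  σ[e<8](σ[e>5](R)) → 1

|E| = 1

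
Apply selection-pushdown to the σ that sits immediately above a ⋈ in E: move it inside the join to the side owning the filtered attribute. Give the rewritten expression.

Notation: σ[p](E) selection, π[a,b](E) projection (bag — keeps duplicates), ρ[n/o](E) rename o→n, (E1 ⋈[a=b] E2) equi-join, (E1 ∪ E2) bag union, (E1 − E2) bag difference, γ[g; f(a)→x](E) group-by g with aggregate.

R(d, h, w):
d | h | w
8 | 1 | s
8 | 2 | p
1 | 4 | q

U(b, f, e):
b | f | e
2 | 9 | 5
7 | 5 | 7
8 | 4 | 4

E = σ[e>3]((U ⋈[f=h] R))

σ filters on e, owned by the left side.
E' = (σ[e>3](U) ⋈[f=h] R)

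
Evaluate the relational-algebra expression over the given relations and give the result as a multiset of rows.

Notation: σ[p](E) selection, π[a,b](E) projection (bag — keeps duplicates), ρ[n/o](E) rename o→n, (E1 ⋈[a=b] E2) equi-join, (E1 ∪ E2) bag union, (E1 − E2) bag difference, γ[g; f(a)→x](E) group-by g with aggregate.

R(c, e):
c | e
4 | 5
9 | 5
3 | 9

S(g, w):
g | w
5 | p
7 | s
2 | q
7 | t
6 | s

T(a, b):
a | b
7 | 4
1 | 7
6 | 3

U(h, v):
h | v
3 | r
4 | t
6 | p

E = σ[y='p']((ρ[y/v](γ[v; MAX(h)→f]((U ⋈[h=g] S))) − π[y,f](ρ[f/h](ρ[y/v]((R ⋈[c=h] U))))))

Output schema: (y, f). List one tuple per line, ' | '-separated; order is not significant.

Subexpression sizes:
  U → 3
  S → 5
  (U ⋈[h=g] S) → 1
  γ[v; MAX(h)→f]((U ⋈[h=g] S)) → 1
  ρ[y/v](γ[v; MAX(h)→f]((U ⋈[h=g] S))) → 1
  R → 3
  U → 3
  (R ⋈[c=h] U) → 2
  ρ[y/v]((R ⋈[c=h] U)) → 2
  ρ[f/h](ρ[y/v]((R ⋈[c=h] U))) → 2
  π[y,f](ρ[f/h](ρ[y/v]((R ⋈[c=h] U)))) → 2
  (ρ[y/v](γ[v; MAX(h)→f]((U ⋈[h=g] S))) − π[y,f](ρ[f/h](ρ[y/v]((R ⋈[c=h] U))))) → 1
  σ[y='p']((ρ[y/v](γ[v; MAX(h)→f]((U ⋈[h=g] S))) − π[y,f](ρ[f/h](ρ[y/v]((R ⋈[c=h] U)))))) → 1

== RESULT ==
y | f
p | 6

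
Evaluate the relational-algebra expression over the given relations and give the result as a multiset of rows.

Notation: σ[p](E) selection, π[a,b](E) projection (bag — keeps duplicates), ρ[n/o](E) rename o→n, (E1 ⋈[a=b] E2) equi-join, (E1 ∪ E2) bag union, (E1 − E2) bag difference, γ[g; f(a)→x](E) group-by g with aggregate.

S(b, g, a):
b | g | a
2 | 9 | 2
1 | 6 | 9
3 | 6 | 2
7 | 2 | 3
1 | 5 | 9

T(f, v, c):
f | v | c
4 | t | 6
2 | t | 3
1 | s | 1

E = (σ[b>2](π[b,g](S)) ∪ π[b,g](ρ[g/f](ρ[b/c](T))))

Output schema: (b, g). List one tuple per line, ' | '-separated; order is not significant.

Row counts bottom-up:
  S → 5
  π[b,g](S) → 5
  σ[b>2](π[b,g](S)) → 2
  T → 3
  ρ[b/c](T) → 3
  ρ[g/f](ρ[b/c](T)) → 3
  π[b,g](ρ[g/f](ρ[b/c](T))) → 3
  (σ[b>2](π[b,g](S)) ∪ π[b,g](ρ[g/f](ρ[b/c](T)))) → 5

== RESULT ==
b | g
1 | 1
3 | 2
3 | 6
6 | 4
7 | 2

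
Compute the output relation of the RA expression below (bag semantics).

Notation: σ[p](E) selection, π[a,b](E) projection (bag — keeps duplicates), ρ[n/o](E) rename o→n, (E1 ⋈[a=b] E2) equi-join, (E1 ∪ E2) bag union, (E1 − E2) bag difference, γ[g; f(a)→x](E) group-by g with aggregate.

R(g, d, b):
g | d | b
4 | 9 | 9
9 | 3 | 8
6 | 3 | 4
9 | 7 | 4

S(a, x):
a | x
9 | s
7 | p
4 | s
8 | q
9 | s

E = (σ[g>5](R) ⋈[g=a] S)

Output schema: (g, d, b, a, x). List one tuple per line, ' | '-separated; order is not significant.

Per-node cardinality:
  R → 4
  σ[g>5](R) → 3
  S → 5
  (σ[g>5](R) ⋈[g=a] S) → 4

== RESULT ==
g | d | b | a | x
9 | 3 | 8 | 9 | s
9 | 3 | 8 | 9 | s
9 | 7 | 4 | 9 | s
9 | 7 | 4 | 9 | s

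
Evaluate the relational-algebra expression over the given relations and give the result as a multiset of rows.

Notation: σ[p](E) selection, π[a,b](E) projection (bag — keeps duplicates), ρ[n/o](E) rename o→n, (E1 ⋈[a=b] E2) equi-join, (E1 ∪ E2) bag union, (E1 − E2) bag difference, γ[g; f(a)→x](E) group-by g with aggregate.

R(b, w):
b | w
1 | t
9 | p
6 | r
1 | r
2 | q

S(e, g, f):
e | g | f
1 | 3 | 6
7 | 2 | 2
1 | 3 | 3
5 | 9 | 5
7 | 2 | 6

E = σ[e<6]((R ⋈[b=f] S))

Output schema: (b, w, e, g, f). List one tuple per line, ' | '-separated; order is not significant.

Per-node cardinality:
  R → 5
  S → 5
  (R ⋈[b=f] S) → 3
  σ[e<6]((R ⋈[b=f] S)) → 1

== RESULT ==
b | w | e | g | f
6 | r | 1 | 3 | 6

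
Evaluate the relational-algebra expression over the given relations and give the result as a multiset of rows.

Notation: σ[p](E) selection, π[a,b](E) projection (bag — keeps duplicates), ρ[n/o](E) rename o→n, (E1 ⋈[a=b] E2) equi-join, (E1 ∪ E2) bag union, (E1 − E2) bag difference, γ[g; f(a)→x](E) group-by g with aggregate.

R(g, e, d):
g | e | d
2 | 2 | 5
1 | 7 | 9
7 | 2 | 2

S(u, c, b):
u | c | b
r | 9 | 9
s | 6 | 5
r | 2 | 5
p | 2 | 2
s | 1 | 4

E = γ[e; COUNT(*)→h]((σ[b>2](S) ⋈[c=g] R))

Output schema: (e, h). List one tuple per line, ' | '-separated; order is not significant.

Subexpression sizes:
  S → 5
  σ[b>2](S) → 4
  R → 3
  (σ[b>2](S) ⋈[c=g] R) → 2
  γ[e; COUNT(*)→h]((σ[b>2](S) ⋈[c=g] R)) → 2

== RESULT ==
e | h
2 | 1
7 | 1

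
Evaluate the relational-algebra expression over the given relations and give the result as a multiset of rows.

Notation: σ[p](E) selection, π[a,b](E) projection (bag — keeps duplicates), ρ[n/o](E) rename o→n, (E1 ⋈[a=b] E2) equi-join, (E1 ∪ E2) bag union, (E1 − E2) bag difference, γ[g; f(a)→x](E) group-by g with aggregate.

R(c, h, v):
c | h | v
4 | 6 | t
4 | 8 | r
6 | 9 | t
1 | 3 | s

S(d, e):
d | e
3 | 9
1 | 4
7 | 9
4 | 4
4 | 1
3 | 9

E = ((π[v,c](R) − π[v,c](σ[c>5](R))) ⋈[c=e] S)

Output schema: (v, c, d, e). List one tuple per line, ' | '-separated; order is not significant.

Subexpression sizes:
  R → 4
  π[v,c](R) → 4
  R → 4
  σ[c>5](R) → 1
  π[v,c](σ[c>5](R)) → 1
  (π[v,c](R) − π[v,c](σ[c>5](R))) → 3
  S → 6
  ((π[v,c](R) − π[v,c](σ[c>5](R))) ⋈[c=e] S) → 5

== RESULT ==
v | c | d | e
r | 4 | 1 | 4
r | 4 | 4 | 4
s | 1 | 4 | 1
t | 4 | 1 | 4
t | 4 | 4 | 4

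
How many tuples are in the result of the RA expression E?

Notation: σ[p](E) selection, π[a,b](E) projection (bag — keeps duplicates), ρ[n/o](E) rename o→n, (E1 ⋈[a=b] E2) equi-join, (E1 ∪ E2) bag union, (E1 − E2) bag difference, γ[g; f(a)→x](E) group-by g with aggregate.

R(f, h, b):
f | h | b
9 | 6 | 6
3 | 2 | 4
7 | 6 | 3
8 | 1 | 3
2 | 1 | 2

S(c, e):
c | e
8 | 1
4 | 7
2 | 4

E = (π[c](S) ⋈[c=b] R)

Per-node cardinality:
  S → 3
  π[c](S) → 3
  R → 5
  (π[c](S) ⋈[c=b] R) → 2

|E| = 2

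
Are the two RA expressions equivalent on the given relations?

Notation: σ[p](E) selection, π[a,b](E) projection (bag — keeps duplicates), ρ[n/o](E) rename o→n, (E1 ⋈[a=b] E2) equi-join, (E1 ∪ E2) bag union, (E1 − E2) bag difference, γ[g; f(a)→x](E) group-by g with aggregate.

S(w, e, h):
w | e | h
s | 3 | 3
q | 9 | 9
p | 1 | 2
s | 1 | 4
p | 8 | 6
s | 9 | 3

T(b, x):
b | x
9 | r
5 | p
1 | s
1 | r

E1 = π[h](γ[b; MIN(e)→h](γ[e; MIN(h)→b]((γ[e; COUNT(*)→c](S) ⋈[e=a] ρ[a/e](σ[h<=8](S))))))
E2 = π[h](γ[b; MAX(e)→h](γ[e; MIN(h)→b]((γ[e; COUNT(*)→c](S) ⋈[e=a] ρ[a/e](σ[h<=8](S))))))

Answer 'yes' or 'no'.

E1 row counts bottom-up:
  S → 6
  γ[e; COUNT(*)→c](S) → 4
  S → 6
  σ[h<=8](S) → 5
  ρ[a/e](σ[h<=8](S)) → 5
  (γ[e; COUNT(*)→c](S) ⋈[e=a] ρ[a/e](σ[h<=8](S))) → 5
  γ[e; MIN(h)→b]((γ[e; COUNT(*)→c](S) ⋈[e=a] ρ[a/e](σ[h<=8](S)))) → 4
  γ[b; MIN(e)→h](γ[e; MIN(h)→b]((γ[e; COUNT(*)→c](S) ⋈[e=a] ρ[a/e](σ[h<=8](S))))) → 3
  π[h](γ[b; MIN(e)→h](γ[e; MIN(h)→b]((γ[e; COUNT(*)→c](S) ⋈[e=a] ρ[a/e](σ[h<=8](S)))))) → 3
E2 row counts bottom-up:
  S → 6
  γ[e; COUNT(*)→c](S) → 4
  S → 6
  σ[h<=8](S) → 5
  ρ[a/e](σ[h<=8](S)) → 5
  (γ[e; COUNT(*)→c](S) ⋈[e=a] ρ[a/e](σ[h<=8](S))) → 5
  γ[e; MIN(h)→b]((γ[e; COUNT(*)→c](S) ⋈[e=a] ρ[a/e](σ[h<=8](S)))) → 4
  γ[b; MAX(e)→h](γ[e; MIN(h)→b]((γ[e; COUNT(*)→c](S) ⋈[e=a] ρ[a/e](σ[h<=8](S))))) → 3
  π[h](γ[b; MAX(e)→h](γ[e; MIN(h)→b]((γ[e; COUNT(*)→c](S) ⋈[e=a] ρ[a/e](σ[h<=8](S)))))) → 3

E1 result:
h
1
3
8
E2 result:
h
1
8
9
Witness: (3,) appears 1× in E1 but 0× in E2.

no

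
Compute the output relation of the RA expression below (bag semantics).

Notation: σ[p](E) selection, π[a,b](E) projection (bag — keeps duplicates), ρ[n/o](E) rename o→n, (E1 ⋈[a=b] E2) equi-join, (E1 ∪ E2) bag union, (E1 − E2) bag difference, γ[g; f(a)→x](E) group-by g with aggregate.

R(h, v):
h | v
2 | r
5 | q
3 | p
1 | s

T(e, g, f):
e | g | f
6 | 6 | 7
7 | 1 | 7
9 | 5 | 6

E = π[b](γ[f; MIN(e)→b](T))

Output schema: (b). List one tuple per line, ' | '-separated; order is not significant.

Per-node cardinality:
  T → 3
  γ[f; MIN(e)→b](T) → 2
  π[b](γ[f; MIN(e)→b](T)) → 2

== RESULT ==
b
6
9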